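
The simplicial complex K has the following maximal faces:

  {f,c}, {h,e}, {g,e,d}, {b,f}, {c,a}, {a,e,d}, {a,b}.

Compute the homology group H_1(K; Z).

Take the total order a < b < c < d < e < f < g < h on the vertex set. Then K (dimension 2) consists of the simplices:

  0-simplices (8): a, b, c, d, e, f, g, h
  1-simplices (10): ab, ac, ad, ae, bf, cf, de, dg, eg, eh
  2-simplices (2): ade, deg

giving chain groups C_0 ≅ Z^8, C_1 ≅ Z^10, C_2 ≅ Z^2.

The boundary map ∂_1: C_1 → C_0 maps an edge to its endpoints' difference, ∂[p,q] = q − p.
This gives a 8×10 integer matrix of rank 7; reducing to Smith normal form yields diagonal entries (1,1,1,1,1,1,1).

The boundary map ∂_2: C_2 → C_1 sends each 2-simplex [p,q,r] to [q,r] − [p,r] + [p,q]. For instance
  ∂ade = de − ae + ad,
  ∂deg = eg − dg + de.
The 10×2 boundary matrix has rank 2 and Smith normal form diag(1,1).

Computing H_k = (kernel of ∂_k) / (image of ∂_{k+1}):

  H_1: rank ker ∂_1 − rank ∂_2 = (10 − 7) − 2 = 1, and the invariant factors of ∂_2 are all 1, so H_1 ≅ Z.

H_1 = Z.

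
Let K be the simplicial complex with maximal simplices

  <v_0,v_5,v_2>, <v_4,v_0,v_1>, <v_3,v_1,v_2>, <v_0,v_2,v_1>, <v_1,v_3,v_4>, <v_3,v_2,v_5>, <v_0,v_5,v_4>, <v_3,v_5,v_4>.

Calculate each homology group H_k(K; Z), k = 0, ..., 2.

Order the vertices as v_0 < v_1 < v_2 < v_3 < v_4 < v_5. Listing each simplex with vertices in this order, K has dimension 2 with simplices:

  0-simplices (6): [v_0], [v_1], [v_2], [v_3], [v_4], [v_5]
  1-simplices (12): [v_0,v_1], [v_0,v_2], [v_0,v_4], [v_0,v_5], [v_1,v_2], [v_1,v_3], [v_1,v_4], [v_2,v_3], [v_2,v_5], [v_3,v_4], [v_3,v_5], [v_4,v_5]
  2-simplices (8): [v_0,v_1,v_2], [v_0,v_1,v_4], [v_0,v_2,v_5], [v_0,v_4,v_5], [v_1,v_2,v_3], [v_1,v_3,v_4], [v_2,v_3,v_5], [v_3,v_4,v_5]

giving chain groups C_0 ≅ Z^6, C_1 ≅ Z^12, C_2 ≅ Z^8.

The boundary map ∂_1: C_1 → C_0 maps an edge to its endpoints' difference, ∂[p,q] = q − p.
This gives a 6×12 integer matrix of rank 5; reducing to Smith normal form yields diagonal entries (1,1,1,1,1).

The boundary map ∂_2: C_2 → C_1 acts by ∂[p,q,r] = [q,r] − [p,r] + [p,q]. For instance
  ∂[v_0,v_2,v_5] = [v_2,v_5] − [v_0,v_5] + [v_0,v_2],
  ∂[v_0,v_1,v_2] = [v_1,v_2] − [v_0,v_2] + [v_0,v_1].
The resulting 12×8 matrix has rank 7, and its Smith normal form has invariant factors (1,1,1,1,1,1,1).

Computing H_k = (kernel of ∂_k) / (image of ∂_{k+1}):

  H_0: rank C_0 − rank ∂_1 = 6 − 5 = 1, and the invariant factors of ∂_1 are all 1, so H_0 = Z.
  H_1: rank ker ∂_1 − rank ∂_2 = (12 − 5) − 7 = 0, and the invariant factors of ∂_2 are all 1, so H_1 = 0.
  H_2: rank ker ∂_2 − rank ∂_3 = (8 − 7) − 0 = 1, and there is no ∂_3, so H_2 = Z.

H_0 = Z,  H_1 = 0,  H_2 = Z.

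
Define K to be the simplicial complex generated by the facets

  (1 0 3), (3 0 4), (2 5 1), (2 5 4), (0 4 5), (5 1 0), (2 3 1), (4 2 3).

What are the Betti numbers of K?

Fix the vertex order 0 < 1 < 2 < 3 < 4 < 5 and write every simplex with vertices in increasing order. Then dim K = 2 and the simplices of K are:

  0-simplices (6): [0], [1], [2], [3], [4], [5]
  1-simplices (12): [0,1], [0,3], [0,4], [0,5], [1,2], [1,3], [1,5], [2,3], [2,4], [2,5], [3,4], [4,5]
  2-simplices (8): [0,1,3], [0,1,5], [0,3,4], [0,4,5], [1,2,3], [1,2,5], [2,3,4], [2,4,5]

Hence C_0 ≅ Z^6, C_1 ≅ Z^12, C_2 ≅ Z^8.

∂_1: C_1 → C_0 sends each edge [p,q] (with p < q) to q − p. For instance
  ∂[2,4] = [4] − [2].
As a 6×12 matrix over Z this has rank 5, with invariant factors (1,1,1,1,1).

∂_2: C_2 → C_1 acts by ∂[p,q,r] = [q,r] − [p,r] + [p,q]. For instance
  ∂[2,4,5] = [4,5] − [2,5] + [2,4],
  ∂[1,2,3] = [2,3] − [1,3] + [1,2].
This gives a 12×8 integer matrix of rank 7; reducing to Smith normal form yields diagonal entries (1,1,1,1,1,1,1).

Reading off H_k = ker ∂_k / im ∂_{k+1}:

  H_0: rank C_0 − rank ∂_1 = 6 − 5 = 1, and the invariant factors of ∂_1 are all 1, so H_0 = Z.
  H_1: rank ker ∂_1 − rank ∂_2 = (12 − 5) − 7 = 0, and the invariant factors of ∂_2 are all 1, so H_1 = 0.
  H_2: rank ker ∂_2 − rank ∂_3 = (8 − 7) − 0 = 1, and there is no ∂_3, so H_2 = Z.

As a check, the Euler characteristic is 6 − 12 + 8 = 2, which agrees with 1 − 0 + 1 = 2.
(K is a triangulation of the 2-sphere S^2.)

Hence the Betti numbers are b_0 = 1, b_1 = 0, b_2 = 1.

b_0 = 1, b_1 = 0, b_2 = 1.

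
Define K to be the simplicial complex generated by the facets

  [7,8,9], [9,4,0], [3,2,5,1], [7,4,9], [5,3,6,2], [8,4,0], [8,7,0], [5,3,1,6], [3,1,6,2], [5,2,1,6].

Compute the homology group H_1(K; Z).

We work with the vertex ordering 0 < 1 < 2 < 3 < 4 < 5 < 6 < 7 < 8 < 9. The simplices of K, each written with vertices in increasing order, are:

  0-simplices (10): [0], [1], [2], [3], [4], [5], [6], [7], [8], [9]
  1-simplices (20): [0,4], [0,7], [0,8], [0,9], [1,2], [1,3], [1,5], [1,6], [2,3], [2,5], [2,6], [3,5], [3,6], [4,7], [4,8], [4,9], [5,6], [7,8], [7,9], [8,9]
  2-simplices (15): [0,4,8], [0,4,9], [0,7,8], [1,2,3], [1,2,5], [1,2,6], [1,3,5], [1,3,6], [1,5,6], [2,3,5], [2,3,6], [2,5,6], [3,5,6], [4,7,9], [7,8,9]
  3-simplices (5): [1,2,3,5], [1,2,3,6], [1,2,5,6], [1,3,5,6], [2,3,5,6]

Hence C_0 ≅ Z^10, C_1 ≅ Z^20, C_2 ≅ Z^15, C_3 ≅ Z^5.

Boundary ∂_1: C_1 → C_0 maps an edge to its endpoints' difference, ∂[p,q] = q − p.
The 10×20 boundary matrix has rank 8 and Smith normal form diag(1,1,1,1,1,1,1,1).

Boundary ∂_2: C_2 → C_1 acts by ∂[p,q,r] = [q,r] − [p,r] + [p,q]. For instance
  ∂[0,7,8] = [7,8] − [0,8] + [0,7],
  ∂[0,4,8] = [4,8] − [0,8] + [0,4].
The resulting 20×15 matrix has rank 11, and its Smith normal form has invariant factors (1,1,1,1,1,1,1,1,1,1,1).

∂_3: C_3 → C_2 sends each 3-simplex σ to the alternating sum Σ_i (−1)^i (σ with its i-th vertex removed). For instance
  ∂[1,2,3,6] = [2,3,6] − [1,3,6] + [1,2,6] − [1,2,3],
  ∂[1,2,5,6] = [2,5,6] − [1,5,6] + [1,2,6] − [1,2,5].
The resulting 15×5 matrix has rank 4, and its Smith normal form has invariant factors (1,1,1,1).

Now H_k = ker ∂_k / im ∂_{k+1}, so:

  H_1: rank ker ∂_1 − rank ∂_2 = (20 − 8) − 11 = 1, and the invariant factors of ∂_2 are all 1, so H_1 = Z.

H_1 ≅ Z.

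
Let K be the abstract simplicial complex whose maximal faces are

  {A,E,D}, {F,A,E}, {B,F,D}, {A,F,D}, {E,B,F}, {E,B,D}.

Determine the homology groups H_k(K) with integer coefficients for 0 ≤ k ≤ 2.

H_0 = Z,  H_1 = 0,  H_2 = Z.

K has 5 vertices, 9 edges, 6 triangles.
rank ∂_0 = 0, rank ∂_1 = 4 ⇒ b_0 = 5 − 0 − 4 = 1; all invariant factors of ∂_1 are 1 so no torsion. So H_0 ≅ Z.
rank ∂_1 = 4, rank ∂_2 = 5 ⇒ b_1 = 9 − 4 − 5 = 0; all invariant factors of ∂_2 are 1 so no torsion. So H_1 ≅ 0.
rank ∂_2 = 5, rank ∂_3 = 0 ⇒ b_2 = 6 − 5 − 0 = 1. So H_2 ≅ Z.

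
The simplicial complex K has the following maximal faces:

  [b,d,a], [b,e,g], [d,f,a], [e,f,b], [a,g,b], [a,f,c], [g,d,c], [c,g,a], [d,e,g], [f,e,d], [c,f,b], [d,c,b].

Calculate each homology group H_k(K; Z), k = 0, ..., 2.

H_0 = Z,  H_1 = Z/2,  H_2 = 0.

K has 7 vertices, 18 edges, 12 triangles.
rank ∂_0 = 0, rank ∂_1 = 6 ⇒ b_0 = 7 − 0 − 6 = 1; all invariant factors of ∂_1 are 1 so no torsion. So H_0 ≅ Z.
rank ∂_1 = 6, rank ∂_2 = 12 ⇒ b_1 = 18 − 6 − 12 = 0; ∂_2 has invariant factor(s) [2] giving torsion. So H_1 ≅ Z/2.
rank ∂_2 = 12, rank ∂_3 = 0 ⇒ b_2 = 12 − 12 − 0 = 0. So H_2 ≅ 0.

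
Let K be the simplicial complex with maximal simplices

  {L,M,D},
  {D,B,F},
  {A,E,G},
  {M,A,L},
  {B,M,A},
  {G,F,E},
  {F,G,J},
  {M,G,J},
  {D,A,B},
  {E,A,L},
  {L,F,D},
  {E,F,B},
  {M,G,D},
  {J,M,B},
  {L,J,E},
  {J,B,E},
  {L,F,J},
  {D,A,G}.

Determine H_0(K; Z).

H_0 = Z.

We work with the vertex ordering A < B < D < E < F < G < J < L < M. The simplices of K, each written with vertices in increasing order, are:

  0-simplices (9): A, B, D, E, F, G, J, L, M
  1-simplices (27): AB, AD, AE, AG, AL, AM, BD, BE, BF, BJ, BM, DF, DG, DL, DM, EF, EG, EJ, EL, FG, FJ, FL, GJ, GM, JL, JM, LM
  2-simplices (18): ABD, ABM, ADG, AEG, AEL, ALM, BDF, BEF, BEJ, BJM, DFL, DGM, DLM, EFG, EJL, FGJ, FJL, GJM

giving chain groups C_0 ≅ Z^9, C_1 ≅ Z^27, C_2 ≅ Z^18.

Boundary ∂_1: C_1 → C_0 maps an edge to its endpoints' difference, ∂[p,q] = q − p. For instance
  ∂EF = F − E.
The resulting 9×27 matrix has rank 8, and its Smith normal form has invariant factors (1,1,1,1,1,1,1,1).

Boundary ∂_2: C_2 → C_1 acts by ∂[p,q,r] = [q,r] − [p,r] + [p,q]. For instance
  ∂FGJ = GJ − FJ + FG,
  ∂AEL = EL − AL + AE.
This gives a 27×18 integer matrix of rank 18; reducing to Smith normal form yields diagonal entries (1,1,1,1,1,1,1,1,1,1,1,1,1,1,1,1,1,2).

Computing H_k = (kernel of ∂_k) / (image of ∂_{k+1}):

  H_0: rank C_0 − rank ∂_1 = 9 − 8 = 1, and the invariant factors of ∂_1 are all 1, so H_0 = Z.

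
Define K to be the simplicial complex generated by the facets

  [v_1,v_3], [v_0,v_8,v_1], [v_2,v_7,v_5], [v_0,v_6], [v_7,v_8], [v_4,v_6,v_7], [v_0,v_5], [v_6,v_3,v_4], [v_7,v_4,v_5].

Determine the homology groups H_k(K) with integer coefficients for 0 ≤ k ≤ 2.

We work with the vertex ordering v_0 < v_1 < v_2 < v_3 < v_4 < v_5 < v_6 < v_7 < v_8. The simplices of K, each written with vertices in increasing order, are:

  0-simplices (9): [v_0], [v_1], [v_2], [v_3], [v_4], [v_5], [v_6], [v_7], [v_8]
  1-simplices (16): (16 of them)
  2-simplices (5): [v_0,v_1,v_8], [v_2,v_5,v_7], [v_3,v_4,v_6], [v_4,v_5,v_7], [v_4,v_6,v_7]

giving chain groups C_0 ≅ Z^9, C_1 ≅ Z^16, C_2 ≅ Z^5.

Boundary ∂_1: C_1 → C_0 maps an edge to its endpoints' difference, ∂[p,q] = q − p. For instance
  ∂[v_0,v_5] = [v_5] − [v_0].
As a 9×16 matrix over Z this has rank 8, with invariant factors (1,1,1,1,1,1,1,1).

Boundary ∂_2: C_2 → C_1 acts by ∂[p,q,r] = [q,r] − [p,r] + [p,q]. For instance
  ∂[v_2,v_5,v_7] = [v_5,v_7] − [v_2,v_7] + [v_2,v_5],
  ∂[v_4,v_6,v_7] = [v_6,v_7] − [v_4,v_7] + [v_4,v_6].
The resulting 16×5 matrix has rank 5, and its Smith normal form has invariant factors (1,1,1,1,1).

Now H_k = ker ∂_k / im ∂_{k+1}, so:

  H_0: rank C_0 − rank ∂_1 = 9 − 8 = 1, and the invariant factors of ∂_1 are all 1, so H_0 = Z.
  H_1: rank ker ∂_1 − rank ∂_2 = (16 − 8) − 5 = 3, and the invariant factors of ∂_2 are all 1, so H_1 = Z^3.
  H_2: rank ker ∂_2 − rank ∂_3 = (5 − 5) − 0 = 0, and there is no ∂_3, so H_2 = 0.

As a check, the Euler characteristic is 9 − 16 + 5 = -2, which agrees with 1 − 3 + 0 = -2.

H_0 ≅ Z,  H_1 ≅ Z^3,  H_2 = 0.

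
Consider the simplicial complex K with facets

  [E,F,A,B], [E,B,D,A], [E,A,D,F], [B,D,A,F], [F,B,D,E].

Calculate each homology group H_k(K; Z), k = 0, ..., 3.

Fix the vertex order A < B < D < E < F and write every simplex with vertices in increasing order. Then dim K = 3 and the simplices of K are:

  0-simplices (5): A, B, D, E, F
  1-simplices (10): AB, AD, AE, AF, BD, BE, BF, DE, DF, EF
  2-simplices (10): ABD, ABE, ABF, ADE, ADF, AEF, BDE, BDF, BEF, DEF
  3-simplices (5): ABDE, ABDF, ABEF, ADEF, BDEF

so the chain groups are C_0 ≅ Z^5, C_1 ≅ Z^10, C_2 ≅ Z^10, C_3 ≅ Z^5.

∂_1: C_1 → C_0 sends each edge [p,q] (with p < q) to q − p. For instance
  ∂DF = F − D.
The resulting 5×10 matrix has rank 4, and its Smith normal form has invariant factors (1,1,1,1).

Boundary ∂_2: C_2 → C_1 maps a triangle to the signed sum of its edges. For instance
  ∂ABE = BE − AE + AB,
  ∂BDE = DE − BE + BD.
The 10×10 boundary matrix has rank 6 and Smith normal form diag(1,1,1,1,1,1).

The boundary map ∂_3: C_3 → C_2 sends each 3-simplex σ to the alternating sum Σ_i (−1)^i (σ with its i-th vertex removed). For instance
  ∂ADEF = DEF − AEF + ADF − ADE,
  ∂ABDF = BDF − ADF + ABF − ABD.
The resulting 10×5 matrix has rank 4, and its Smith normal form has invariant factors (1,1,1,1).

From H_k ≅ ker(∂_k) / im(∂_{k+1}) we obtain:

  H_0: rank C_0 − rank ∂_1 = 5 − 4 = 1, and the invariant factors of ∂_1 are all 1, so H_0 = Z.
  H_1: rank ker ∂_1 − rank ∂_2 = (10 − 4) − 6 = 0, and the invariant factors of ∂_2 are all 1, so H_1 = 0.
  H_2: rank ker ∂_2 − rank ∂_3 = (10 − 6) − 4 = 0, and the invariant factors of ∂_3 are all 1, so H_2 = 0.
  H_3: rank ker ∂_3 − rank ∂_4 = (5 − 4) − 0 = 1, and there is no ∂_4, so H_3 = Z.

H_0 = Z,  H_1 = 0,  H_2 = 0,  H_3 = Z.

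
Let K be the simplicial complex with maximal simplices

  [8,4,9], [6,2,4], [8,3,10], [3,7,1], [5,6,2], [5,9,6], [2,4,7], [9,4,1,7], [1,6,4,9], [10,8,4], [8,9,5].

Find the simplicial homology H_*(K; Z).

Order the vertices as 1 < 2 < 3 < 4 < 5 < 6 < 7 < 8 < 9 < 10. Listing each simplex with vertices in this order, K has dimension 3 with simplices:

  0-simplices (10): [1], [2], [3], [4], [5], [6], [7], [8], [9], [10]
  1-simplices (24): (24 of them)
  2-simplices (16): [1,3,7], [1,4,6], [1,4,7], [1,4,9], [1,6,9], [1,7,9], [2,4,6], [2,4,7], [2,5,6], [3,8,10], [4,6,9], [4,7,9], [4,8,9], [4,8,10], [5,6,9], [5,8,9]
  3-simplices (2): [1,4,6,9], [1,4,7,9]

giving chain groups C_0 ≅ Z^10, C_1 ≅ Z^24, C_2 ≅ Z^16, C_3 ≅ Z^2.

∂_1: C_1 → C_0 sends each edge [p,q] (with p < q) to q − p. For instance
  ∂[3,8] = [8] − [3].
This gives a 10×24 integer matrix of rank 9; reducing to Smith normal form yields diagonal entries (1,1,1,1,1,1,1,1,1).

Boundary ∂_2: C_2 → C_1 maps a triangle to the signed sum of its edges. For instance
  ∂[5,8,9] = [8,9] − [5,9] + [5,8],
  ∂[3,8,10] = [8,10] − [3,10] + [3,8].
The resulting 24×16 matrix has rank 14, and its Smith normal form has invariant factors (1,1,1,1,1,1,1,1,1,1,1,1,1,1).

The boundary map ∂_3: C_3 → C_2 sends each 3-simplex σ to the alternating sum Σ_i (−1)^i (σ with its i-th vertex removed). For instance
  ∂[1,4,6,9] = [4,6,9] − [1,6,9] + [1,4,9] − [1,4,6],
  ∂[1,4,7,9] = [4,7,9] − [1,7,9] + [1,4,9] − [1,4,7].
The 16×2 boundary matrix has rank 2 and Smith normal form diag(1,1).

Computing H_k = (kernel of ∂_k) / (image of ∂_{k+1}):

  H_0: rank C_0 − rank ∂_1 = 10 − 9 = 1, and the invariant factors of ∂_1 are all 1, so H_0 ≅ Z.
  H_1: rank ker ∂_1 − rank ∂_2 = (24 − 9) − 14 = 1, and the invariant factors of ∂_2 are all 1, so H_1 ≅ Z.
  H_2: rank ker ∂_2 − rank ∂_3 = (16 − 14) − 2 = 0, and the invariant factors of ∂_3 are all 1, so H_2 ≅ 0.
  H_3: rank ker ∂_3 − rank ∂_4 = (2 − 2) − 0 = 0, and there is no ∂_4, so H_3 ≅ 0.

As a check, the Euler characteristic is 10 − 24 + 16 − 2 = 0, which agrees with 1 − 1 + 0 − 0 = 0.

H_0 ≅ Z,  H_1 ≅ Z,  H_2 = 0,  H_3 = 0.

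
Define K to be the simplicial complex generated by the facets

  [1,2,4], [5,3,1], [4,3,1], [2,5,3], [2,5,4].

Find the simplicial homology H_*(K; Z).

Take the total order 1 < 2 < 3 < 4 < 5 on the vertex set. Then K (dimension 2) consists of the simplices:

  0-simplices (5): [1], [2], [3], [4], [5]
  1-simplices (10): [1,2], [1,3], [1,4], [1,5], [2,3], [2,4], [2,5], [3,4], [3,5], [4,5]
  2-simplices (5): [1,2,4], [1,3,4], [1,3,5], [2,3,5], [2,4,5]

so the chain groups are C_0 ≅ Z^5, C_1 ≅ Z^10, C_2 ≅ Z^5.

∂_1: C_1 → C_0 sends each edge [p,q] (with p < q) to q − p.
The 5×10 boundary matrix has rank 4 and Smith normal form diag(1,1,1,1).

The boundary map ∂_2: C_2 → C_1 sends each 2-simplex [p,q,r] to [q,r] − [p,r] + [p,q]. For instance
  ∂[2,4,5] = [4,5] − [2,5] + [2,4],
  ∂[1,3,4] = [3,4] − [1,4] + [1,3].
This gives a 10×5 integer matrix of rank 5; reducing to Smith normal form yields diagonal entries (1,1,1,1,1).

Computing H_k = (kernel of ∂_k) / (image of ∂_{k+1}):

  H_0: rank C_0 − rank ∂_1 = 5 − 4 = 1, and the invariant factors of ∂_1 are all 1, so H_0 = Z.
  H_1: rank ker ∂_1 − rank ∂_2 = (10 − 4) − 5 = 1, and the invariant factors of ∂_2 are all 1, so H_1 = Z.
  H_2: rank ker ∂_2 − rank ∂_3 = (5 − 5) − 0 = 0, and there is no ∂_3, so H_2 = 0.

As a check, the Euler characteristic is 5 − 10 + 5 = 0, which agrees with 1 − 1 + 0 = 0.

H_0 ≅ Z,  H_1 ≅ Z,  H_2 = 0.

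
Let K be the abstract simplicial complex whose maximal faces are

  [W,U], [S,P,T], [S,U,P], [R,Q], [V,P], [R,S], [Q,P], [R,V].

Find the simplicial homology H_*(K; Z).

K has 8 vertices, 11 edges, 2 triangles.
rank ∂_0 = 0, rank ∂_1 = 7 ⇒ b_0 = 8 − 0 − 7 = 1; all invariant factors of ∂_1 are 1 so no torsion. So H_0 ≅ Z.
rank ∂_1 = 7, rank ∂_2 = 2 ⇒ b_1 = 11 − 7 − 2 = 2; all invariant factors of ∂_2 are 1 so no torsion. So H_1 ≅ Z^2.
rank ∂_2 = 2, rank ∂_3 = 0 ⇒ b_2 = 2 − 2 − 0 = 0. So H_2 ≅ 0.

H_0 = Z,  H_1 = Z^2,  H_2 = 0.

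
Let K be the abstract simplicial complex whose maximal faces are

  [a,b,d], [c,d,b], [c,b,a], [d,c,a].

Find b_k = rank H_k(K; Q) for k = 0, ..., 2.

b_0 = 1, b_1 = 0, b_2 = 1.

Take the total order a < b < c < d on the vertex set. Then K (dimension 2) consists of the simplices:

  0-simplices (4): a, b, c, d
  1-simplices (6): ab, ac, ad, bc, bd, cd
  2-simplices (4): abc, abd, acd, bcd

Hence C_0 ≅ Z^4, C_1 ≅ Z^6, C_2 ≅ Z^4.

Boundary ∂_1: C_1 → C_0 is given by ∂[p,q] = [q] − [p]. For instance
  ∂ac = c − a.
The resulting 4×6 matrix has rank 3, and its Smith normal form has invariant factors (1,1,1).

∂_2: C_2 → C_1 maps a triangle to the signed sum of its edges. For instance
  ∂abd = bd − ad + ab,
  ∂abc = bc − ac + ab.
The 6×4 boundary matrix has rank 3 and Smith normal form diag(1,1,1).

Reading off H_k = ker ∂_k / im ∂_{k+1}:

  H_0: rank C_0 − rank ∂_1 = 4 − 3 = 1, and the invariant factors of ∂_1 are all 1, so H_0 = Z.
  H_1: rank ker ∂_1 − rank ∂_2 = (6 − 3) − 3 = 0, and the invariant factors of ∂_2 are all 1, so H_1 = 0.
  H_2: rank ker ∂_2 − rank ∂_3 = (4 − 3) − 0 = 1, and there is no ∂_3, so H_2 = Z.

As a check, the Euler characteristic is 4 − 6 + 4 = 2, which agrees with 1 − 0 + 1 = 2.

Hence the Betti numbers are b_0 = 1, b_1 = 0, b_2 = 1.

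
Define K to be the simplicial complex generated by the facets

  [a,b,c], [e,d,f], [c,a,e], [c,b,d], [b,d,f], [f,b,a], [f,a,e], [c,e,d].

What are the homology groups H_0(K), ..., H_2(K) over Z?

H_0 = Z,  H_1 = 0,  H_2 = Z.

K has 6 vertices, 12 edges, 8 triangles.
rank ∂_0 = 0, rank ∂_1 = 5 ⇒ b_0 = 6 − 0 − 5 = 1; all invariant factors of ∂_1 are 1 so no torsion. So H_0 ≅ Z.
rank ∂_1 = 5, rank ∂_2 = 7 ⇒ b_1 = 12 − 5 − 7 = 0; all invariant factors of ∂_2 are 1 so no torsion. So H_1 ≅ 0.
rank ∂_2 = 7, rank ∂_3 = 0 ⇒ b_2 = 8 − 7 − 0 = 1. So H_2 ≅ Z.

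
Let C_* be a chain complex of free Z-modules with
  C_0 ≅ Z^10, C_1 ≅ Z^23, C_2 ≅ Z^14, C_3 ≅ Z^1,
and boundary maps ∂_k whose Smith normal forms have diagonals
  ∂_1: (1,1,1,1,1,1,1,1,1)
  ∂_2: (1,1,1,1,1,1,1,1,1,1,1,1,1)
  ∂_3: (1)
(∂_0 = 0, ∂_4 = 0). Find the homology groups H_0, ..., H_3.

H_0: b_0 = 10 − 0 − 9 = 1; torsion from ∂_1 factors > 1: none. So H_0 = Z.
H_1: b_1 = 23 − 9 − 13 = 1; torsion from ∂_2 factors > 1: none. So H_1 = Z.
H_2: b_2 = 14 − 13 − 1 = 0; torsion from ∂_3 factors > 1: none. So H_2 = 0.
H_3: b_3 = 1 − 1 − 0 = 0; torsion from ∂_4 factors > 1: none. So H_3 = 0.

H_0 = Z,  H_1 = Z,  H_2 = 0,  H_3 = 0.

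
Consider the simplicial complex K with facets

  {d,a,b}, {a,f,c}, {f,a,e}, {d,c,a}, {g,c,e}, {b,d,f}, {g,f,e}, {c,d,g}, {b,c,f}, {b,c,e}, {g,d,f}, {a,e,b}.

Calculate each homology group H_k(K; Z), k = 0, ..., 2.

We work with the vertex ordering a < b < c < d < e < f < g. The simplices of K, each written with vertices in increasing order, are:

  0-simplices (7): a, b, c, d, e, f, g
  1-simplices (18): ab, ac, ad, ae, af, bc, bd, be, bf, cd, ce, cf, cg, df, dg, ef, eg, fg
  2-simplices (12): abd, abe, acd, acf, aef, bce, bcf, bdf, cdg, ceg, dfg, efg

giving chain groups C_0 ≅ Z^7, C_1 ≅ Z^18, C_2 ≅ Z^12.

Boundary ∂_1: C_1 → C_0 maps an edge to its endpoints' difference, ∂[p,q] = q − p.
As a 7×18 matrix over Z this has rank 6, with invariant factors (1,1,1,1,1,1).

∂_2: C_2 → C_1 sends each 2-simplex [p,q,r] to [q,r] − [p,r] + [p,q]. For instance
  ∂cdg = dg − cg + cd,
  ∂bcf = cf − bf + bc.
As a 18×12 matrix over Z this has rank 12, with invariant factors (1,1,1,1,1,1,1,1,1,1,1,2).

Now H_k = ker ∂_k / im ∂_{k+1}, so:

  H_0: rank C_0 − rank ∂_1 = 7 − 6 = 1, and the invariant factors of ∂_1 are all 1, so H_0 = Z.
  H_1: rank ker ∂_1 − rank ∂_2 = (18 − 6) − 12 = 0, and ∂_2 has invariant factor 2 > 1, so H_1 = Z/2.
  H_2: rank ker ∂_2 − rank ∂_3 = (12 − 12) − 0 = 0, and there is no ∂_3, so H_2 = 0.

As a check, the Euler characteristic is 7 − 18 + 12 = 1, which agrees with 1 − 0 + 0 = 1.
(K is a triangulation of the real projective plane RP^2.)

H_0 ≅ Z,  H_1 ≅ Z/2,  H_2 = 0.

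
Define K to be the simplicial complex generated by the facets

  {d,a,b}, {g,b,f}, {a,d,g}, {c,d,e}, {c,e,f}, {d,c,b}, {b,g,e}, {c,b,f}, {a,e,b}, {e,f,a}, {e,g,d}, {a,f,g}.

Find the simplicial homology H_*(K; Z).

Order the vertices as a < b < c < d < e < f < g. Listing each simplex with vertices in this order, K has dimension 2 with simplices:

  0-simplices (7): a, b, c, d, e, f, g
  1-simplices (18): ab, ad, ae, af, ag, bc, bd, be, bf, bg, cd, ce, cf, de, dg, ef, eg, fg
  2-simplices (12): abd, abe, adg, aef, afg, bcd, bcf, beg, bfg, cde, cef, deg

Hence C_0 ≅ Z^7, C_1 ≅ Z^18, C_2 ≅ Z^12.

The boundary map ∂_1: C_1 → C_0 maps an edge to its endpoints' difference, ∂[p,q] = q − p.
The resulting 7×18 matrix has rank 6, and its Smith normal form has invariant factors (1,1,1,1,1,1).

∂_2: C_2 → C_1 maps a triangle to the signed sum of its edges. For instance
  ∂bcd = cd − bd + bc,
  ∂cef = ef − cf + ce.
The resulting 18×12 matrix has rank 12, and its Smith normal form has invariant factors (1,1,1,1,1,1,1,1,1,1,1,2).

Reading off H_k = ker ∂_k / im ∂_{k+1}:

  H_0: rank C_0 − rank ∂_1 = 7 − 6 = 1, and the invariant factors of ∂_1 are all 1, so H_0 = Z.
  H_1: rank ker ∂_1 − rank ∂_2 = (18 − 6) − 12 = 0, and ∂_2 has invariant factor 2 > 1, so H_1 = Z/2.
  H_2: rank ker ∂_2 − rank ∂_3 = (12 − 12) − 0 = 0, and there is no ∂_3, so H_2 = 0.

(K is a triangulation of the real projective plane RP^2.)

H_0 = Z,  H_1 = Z/2,  H_2 = 0.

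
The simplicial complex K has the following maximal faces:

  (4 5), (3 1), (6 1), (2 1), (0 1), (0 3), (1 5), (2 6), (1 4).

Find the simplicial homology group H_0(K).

H_0 ≅ Z.

Fix the vertex order 0 < 1 < 2 < 3 < 4 < 5 < 6 and write every simplex with vertices in increasing order. Then dim K = 1 and the simplices of K are:

  0-simplices (7): [0], [1], [2], [3], [4], [5], [6]
  1-simplices (9): [0,1], [0,3], [1,2], [1,3], [1,4], [1,5], [1,6], [2,6], [4,5]

so the chain groups are C_0 ≅ Z^7, C_1 ≅ Z^9.

The boundary map ∂_1: C_1 → C_0 maps an edge to its endpoints' difference, ∂[p,q] = q − p. For instance
  ∂[0,1] = [1] − [0].
As a 7×9 matrix over Z this has rank 6, with invariant factors (1,1,1,1,1,1).

Computing H_k = (kernel of ∂_k) / (image of ∂_{k+1}):

  H_0: rank C_0 − rank ∂_1 = 7 − 6 = 1, and the invariant factors of ∂_1 are all 1, so H_0 ≅ Z.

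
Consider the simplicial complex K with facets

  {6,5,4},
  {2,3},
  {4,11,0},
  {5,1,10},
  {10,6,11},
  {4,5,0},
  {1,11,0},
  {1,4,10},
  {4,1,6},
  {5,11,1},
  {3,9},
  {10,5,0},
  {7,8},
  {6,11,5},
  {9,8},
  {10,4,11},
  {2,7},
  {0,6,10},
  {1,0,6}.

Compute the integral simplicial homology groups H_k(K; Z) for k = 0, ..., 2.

H_0 = Z^2,  H_1 = Z^3,  H_2 = Z.

Order the vertices as 0 < 1 < 2 < 3 < 4 < 5 < 6 < 7 < 8 < 9 < 10 < 11. Listing each simplex with vertices in this order, K has dimension 2 with simplices:

  0-simplices (12): [0], [1], [2], [3], [4], [5], [6], [7], [8], [9], [10], [11]
  1-simplices (26): (26 of them)
  2-simplices (14): [0,1,6], [0,1,11], [0,4,5], [0,4,11], [0,5,10], [0,6,10], [1,4,6], [1,4,10], [1,5,10], [1,5,11], [4,5,6], [4,10,11], [5,6,11], [6,10,11]

giving chain groups C_0 ≅ Z^12, C_1 ≅ Z^26, C_2 ≅ Z^14.

Boundary ∂_1: C_1 → C_0 is given by ∂[p,q] = [q] − [p]. For instance
  ∂[4,5] = [5] − [4].
The resulting 12×26 matrix has rank 10, and its Smith normal form has invariant factors (1,1,1,1,1,1,1,1,1,1).

∂_2: C_2 → C_1 maps a triangle to the signed sum of its edges. For instance
  ∂[5,6,11] = [6,11] − [5,11] + [5,6],
  ∂[4,5,6] = [5,6] − [4,6] + [4,5].
As a 26×14 matrix over Z this has rank 13, with invariant factors (1,1,1,1,1,1,1,1,1,1,1,1,1).

From H_k ≅ ker(∂_k) / im(∂_{k+1}) we obtain:

  H_0: rank C_0 − rank ∂_1 = 12 − 10 = 2, and the invariant factors of ∂_1 are all 1, so H_0 = Z^2.
  H_1: rank ker ∂_1 − rank ∂_2 = (26 − 10) − 13 = 3, and the invariant factors of ∂_2 are all 1, so H_1 = Z^3.
  H_2: rank ker ∂_2 − rank ∂_3 = (14 − 13) − 0 = 1, and there is no ∂_3, so H_2 = Z.

(K is a triangulation of the disjoint union of the circle S^1 and the torus T^2.)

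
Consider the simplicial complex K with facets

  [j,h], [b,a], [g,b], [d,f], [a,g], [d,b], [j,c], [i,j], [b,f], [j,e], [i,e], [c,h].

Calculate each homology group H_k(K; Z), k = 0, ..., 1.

K has 10 vertices, 12 edges.
rank ∂_0 = 0, rank ∂_1 = 8 ⇒ b_0 = 10 − 0 − 8 = 2; all invariant factors of ∂_1 are 1 so no torsion. So H_0 ≅ Z^2.
rank ∂_1 = 8, rank ∂_2 = 0 ⇒ b_1 = 12 − 8 − 0 = 4. So H_1 ≅ Z^4.

H_0 = Z^2,  H_1 = Z^4.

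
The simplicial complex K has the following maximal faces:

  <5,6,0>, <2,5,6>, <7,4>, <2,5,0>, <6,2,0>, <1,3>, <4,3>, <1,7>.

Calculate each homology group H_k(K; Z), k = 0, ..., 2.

H_0 = Z^2,  H_1 = Z,  H_2 = Z.

Fix the vertex order 0 < 1 < 2 < 3 < 4 < 5 < 6 < 7 and write every simplex with vertices in increasing order. Then dim K = 2 and the simplices of K are:

  0-simplices (8): [0], [1], [2], [3], [4], [5], [6], [7]
  1-simplices (10): [0,2], [0,5], [0,6], [1,3], [1,7], [2,5], [2,6], [3,4], [4,7], [5,6]
  2-simplices (4): [0,2,5], [0,2,6], [0,5,6], [2,5,6]

giving chain groups C_0 ≅ Z^8, C_1 ≅ Z^10, C_2 ≅ Z^4.

Boundary ∂_1: C_1 → C_0 maps an edge to its endpoints' difference, ∂[p,q] = q − p.
This gives a 8×10 integer matrix of rank 6; reducing to Smith normal form yields diagonal entries (1,1,1,1,1,1).

Boundary ∂_2: C_2 → C_1 sends each 2-simplex [p,q,r] to [q,r] − [p,r] + [p,q]. For instance
  ∂[0,5,6] = [5,6] − [0,6] + [0,5],
  ∂[0,2,6] = [2,6] − [0,6] + [0,2].
The 10×4 boundary matrix has rank 3 and Smith normal form diag(1,1,1).

Now H_k = ker ∂_k / im ∂_{k+1}, so:

  H_0: rank C_0 − rank ∂_1 = 8 − 6 = 2, and the invariant factors of ∂_1 are all 1, so H_0 = Z^2.
  H_1: rank ker ∂_1 − rank ∂_2 = (10 − 6) − 3 = 1, and the invariant factors of ∂_2 are all 1, so H_1 = Z.
  H_2: rank ker ∂_2 − rank ∂_3 = (4 − 3) − 0 = 1, and there is no ∂_3, so H_2 = Z.

As a check, the Euler characteristic is 8 − 10 + 4 = 2, which agrees with 2 − 1 + 1 = 2.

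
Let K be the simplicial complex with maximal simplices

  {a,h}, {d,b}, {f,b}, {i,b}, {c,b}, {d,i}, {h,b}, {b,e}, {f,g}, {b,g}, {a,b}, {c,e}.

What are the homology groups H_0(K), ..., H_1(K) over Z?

Take the total order a < b < c < d < e < f < g < h < i on the vertex set. Then K (dimension 1) consists of the simplices:

  0-simplices (9): a, b, c, d, e, f, g, h, i
  1-simplices (12): ab, ah, bc, bd, be, bf, bg, bh, bi, ce, di, fg

giving chain groups C_0 ≅ Z^9, C_1 ≅ Z^12.

The boundary map ∂_1: C_1 → C_0 sends each edge [p,q] (with p < q) to q − p. For instance
  ∂di = i − d.
This gives a 9×12 integer matrix of rank 8; reducing to Smith normal form yields diagonal entries (1,1,1,1,1,1,1,1).

Computing H_k = (kernel of ∂_k) / (image of ∂_{k+1}):

  H_0: rank C_0 − rank ∂_1 = 9 − 8 = 1, and the invariant factors of ∂_1 are all 1, so H_0 = Z.
  H_1: rank ker ∂_1 − rank ∂_2 = (12 − 8) − 0 = 4, and there is no ∂_2, so H_1 = Z^4.

H_0 ≅ Z,  H_1 ≅ Z^4.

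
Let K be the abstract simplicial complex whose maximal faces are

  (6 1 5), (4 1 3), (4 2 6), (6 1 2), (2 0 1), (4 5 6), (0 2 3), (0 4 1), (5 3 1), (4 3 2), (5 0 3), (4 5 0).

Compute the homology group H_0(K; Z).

H_0 ≅ Z.

Fix the vertex order 0 < 1 < 2 < 3 < 4 < 5 < 6 and write every simplex with vertices in increasing order. Then dim K = 2 and the simplices of K are:

  0-simplices (7): [0], [1], [2], [3], [4], [5], [6]
  1-simplices (18): [0,1], [0,2], [0,3], [0,4], [0,5], [1,2], [1,3], [1,4], [1,5], [1,6], [2,3], [2,4], [2,6], [3,4], [3,5], [4,5], [4,6], [5,6]
  2-simplices (12): [0,1,2], [0,1,4], [0,2,3], [0,3,5], [0,4,5], [1,2,6], [1,3,4], [1,3,5], [1,5,6], [2,3,4], [2,4,6], [4,5,6]

Hence C_0 ≅ Z^7, C_1 ≅ Z^18, C_2 ≅ Z^12.

Boundary ∂_1: C_1 → C_0 sends each edge [p,q] (with p < q) to q − p. For instance
  ∂[0,1] = [1] − [0].
As a 7×18 matrix over Z this has rank 6, with invariant factors (1,1,1,1,1,1).

∂_2: C_2 → C_1 sends each 2-simplex [p,q,r] to [q,r] − [p,r] + [p,q]. For instance
  ∂[0,4,5] = [4,5] − [0,5] + [0,4],
  ∂[1,2,6] = [2,6] − [1,6] + [1,2].
As a 18×12 matrix over Z this has rank 12, with invariant factors (1,1,1,1,1,1,1,1,1,1,1,2).

Computing H_k = (kernel of ∂_k) / (image of ∂_{k+1}):

  H_0: rank C_0 − rank ∂_1 = 7 − 6 = 1, and the invariant factors of ∂_1 are all 1, so H_0 = Z.

(K is a triangulation of the real projective plane RP^2.)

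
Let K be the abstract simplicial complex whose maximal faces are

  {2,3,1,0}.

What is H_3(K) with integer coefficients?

H_3 ≅ 0.

We work with the vertex ordering 0 < 1 < 2 < 3. The simplices of K, each written with vertices in increasing order, are:

  0-simplices (4): [0], [1], [2], [3]
  1-simplices (6): [0,1], [0,2], [0,3], [1,2], [1,3], [2,3]
  2-simplices (4): [0,1,2], [0,1,3], [0,2,3], [1,2,3]
  3-simplices (1): [0,1,2,3]

so the chain groups are C_0 ≅ Z^4, C_1 ≅ Z^6, C_2 ≅ Z^4, C_3 ≅ Z^1.

∂_1: C_1 → C_0 sends each edge [p,q] (with p < q) to q − p. For instance
  ∂[2,3] = [3] − [2].
The 4×6 boundary matrix has rank 3 and Smith normal form diag(1,1,1).

Boundary ∂_2: C_2 → C_1 sends each 2-simplex [p,q,r] to [q,r] − [p,r] + [p,q]. For instance
  ∂[0,1,2] = [1,2] − [0,2] + [0,1],
  ∂[0,2,3] = [2,3] − [0,3] + [0,2].
The resulting 6×4 matrix has rank 3, and its Smith normal form has invariant factors (1,1,1).

The boundary map ∂_3: C_3 → C_2 sends each 3-simplex σ to the alternating sum Σ_i (−1)^i (σ with its i-th vertex removed). For instance
  ∂[0,1,2,3] = [1,2,3] − [0,2,3] + [0,1,3] − [0,1,2].
The resulting 4×1 matrix has rank 1, and its Smith normal form has invariant factors (1).

Computing H_k = (kernel of ∂_k) / (image of ∂_{k+1}):

  H_3: rank ker ∂_3 − rank ∂_4 = (1 − 1) − 0 = 0, and there is no ∂_4, so H_3 ≅ 0.

(K is a triangulation of the 3-simplex.)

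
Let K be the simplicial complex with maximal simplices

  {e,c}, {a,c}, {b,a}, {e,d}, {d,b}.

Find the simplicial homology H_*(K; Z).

Fix the vertex order a < b < c < d < e and write every simplex with vertices in increasing order. Then dim K = 1 and the simplices of K are:

  0-simplices (5): a, b, c, d, e
  1-simplices (5): ab, ac, bd, ce, de

giving chain groups C_0 ≅ Z^5, C_1 ≅ Z^5.

The boundary map ∂_1: C_1 → C_0 sends each edge [p,q] (with p < q) to q − p. For instance
  ∂ac = c − a.
This gives a 5×5 integer matrix of rank 4; reducing to Smith normal form yields diagonal entries (1,1,1,1).

From H_k ≅ ker(∂_k) / im(∂_{k+1}) we obtain:

  H_0: rank C_0 − rank ∂_1 = 5 − 4 = 1, and the invariant factors of ∂_1 are all 1, so H_0 ≅ Z.
  H_1: rank ker ∂_1 − rank ∂_2 = (5 − 4) − 0 = 1, and there is no ∂_2, so H_1 ≅ Z.

As a check, the Euler characteristic is 5 − 5 = 0, which agrees with 1 − 1 = 0.

H_0 = Z,  H_1 = Z.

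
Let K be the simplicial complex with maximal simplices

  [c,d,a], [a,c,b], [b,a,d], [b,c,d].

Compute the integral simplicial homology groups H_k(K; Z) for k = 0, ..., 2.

K has 4 vertices, 6 edges, 4 triangles.
rank ∂_0 = 0, rank ∂_1 = 3 ⇒ b_0 = 4 − 0 − 3 = 1; all invariant factors of ∂_1 are 1 so no torsion. So H_0 = Z.
rank ∂_1 = 3, rank ∂_2 = 3 ⇒ b_1 = 6 − 3 − 3 = 0; all invariant factors of ∂_2 are 1 so no torsion. So H_1 = 0.
rank ∂_2 = 3, rank ∂_3 = 0 ⇒ b_2 = 4 − 3 − 0 = 1. So H_2 = Z.

H_0 ≅ Z,  H_1 = 0,  H_2 ≅ Z.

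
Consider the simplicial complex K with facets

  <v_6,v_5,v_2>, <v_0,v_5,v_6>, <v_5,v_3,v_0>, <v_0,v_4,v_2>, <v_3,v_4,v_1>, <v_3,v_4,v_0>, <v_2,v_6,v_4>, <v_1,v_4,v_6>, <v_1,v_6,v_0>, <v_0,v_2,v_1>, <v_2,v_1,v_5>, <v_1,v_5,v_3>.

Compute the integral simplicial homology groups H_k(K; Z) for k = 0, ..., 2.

We work with the vertex ordering v_0 < v_1 < v_2 < v_3 < v_4 < v_5 < v_6. The simplices of K, each written with vertices in increasing order, are:

  0-simplices (7): [v_0], [v_1], [v_2], [v_3], [v_4], [v_5], [v_6]
  1-simplices (18): (18 of them)
  2-simplices (12): (12 of them)

Hence C_0 ≅ Z^7, C_1 ≅ Z^18, C_2 ≅ Z^12.

Boundary ∂_1: C_1 → C_0 sends each edge [p,q] (with p < q) to q − p.
This gives a 7×18 integer matrix of rank 6; reducing to Smith normal form yields diagonal entries (1,1,1,1,1,1).

Boundary ∂_2: C_2 → C_1 maps a triangle to the signed sum of its edges. For instance
  ∂[v_0,v_5,v_6] = [v_5,v_6] − [v_0,v_6] + [v_0,v_5],
  ∂[v_1,v_3,v_5] = [v_3,v_5] − [v_1,v_5] + [v_1,v_3].
The resulting 18×12 matrix has rank 12, and its Smith normal form has invariant factors (1,1,1,1,1,1,1,1,1,1,1,2).

Now H_k = ker ∂_k / im ∂_{k+1}, so:

  H_0: rank C_0 − rank ∂_1 = 7 − 6 = 1, and the invariant factors of ∂_1 are all 1, so H_0 ≅ Z.
  H_1: rank ker ∂_1 − rank ∂_2 = (18 − 6) − 12 = 0, and ∂_2 has invariant factor 2 > 1, so H_1 ≅ Z/2.
  H_2: rank ker ∂_2 − rank ∂_3 = (12 − 12) − 0 = 0, and there is no ∂_3, so H_2 ≅ 0.

(K is a triangulation of the real projective plane RP^2.)

H_0 ≅ Z,  H_1 ≅ Z/2,  H_2 = 0.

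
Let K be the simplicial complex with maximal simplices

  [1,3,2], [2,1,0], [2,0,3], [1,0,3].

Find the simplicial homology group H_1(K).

H_1 ≅ 0.

Take the total order 0 < 1 < 2 < 3 on the vertex set. Then K (dimension 2) consists of the simplices:

  0-simplices (4): [0], [1], [2], [3]
  1-simplices (6): [0,1], [0,2], [0,3], [1,2], [1,3], [2,3]
  2-simplices (4): [0,1,2], [0,1,3], [0,2,3], [1,2,3]

so the chain groups are C_0 ≅ Z^4, C_1 ≅ Z^6, C_2 ≅ Z^4.

∂_1: C_1 → C_0 is given by ∂[p,q] = [q] − [p]. For instance
  ∂[0,3] = [3] − [0].
As a 4×6 matrix over Z this has rank 3, with invariant factors (1,1,1).

∂_2: C_2 → C_1 acts by ∂[p,q,r] = [q,r] − [p,r] + [p,q]. For instance
  ∂[1,2,3] = [2,3] − [1,3] + [1,2],
  ∂[0,1,2] = [1,2] − [0,2] + [0,1].
The 6×4 boundary matrix has rank 3 and Smith normal form diag(1,1,1).

Computing H_k = (kernel of ∂_k) / (image of ∂_{k+1}):

  H_1: rank ker ∂_1 − rank ∂_2 = (6 − 3) − 3 = 0, and the invariant factors of ∂_2 are all 1, so H_1 = 0.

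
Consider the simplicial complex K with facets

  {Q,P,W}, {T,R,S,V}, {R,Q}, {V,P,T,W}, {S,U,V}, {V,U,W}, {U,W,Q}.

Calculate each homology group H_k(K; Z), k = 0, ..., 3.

K has 8 vertices, 18 edges, 12 triangles, 2 3-simplices.
rank ∂_0 = 0, rank ∂_1 = 7 ⇒ b_0 = 8 − 0 − 7 = 1; all invariant factors of ∂_1 are 1 so no torsion. So H_0 = Z.
rank ∂_1 = 7, rank ∂_2 = 10 ⇒ b_1 = 18 − 7 − 10 = 1; all invariant factors of ∂_2 are 1 so no torsion. So H_1 = Z.
rank ∂_2 = 10, rank ∂_3 = 2 ⇒ b_2 = 12 − 10 − 2 = 0; all invariant factors of ∂_3 are 1 so no torsion. So H_2 = 0.
rank ∂_3 = 2, rank ∂_4 = 0 ⇒ b_3 = 2 − 2 − 0 = 0. So H_3 = 0.

H_0 = Z,  H_1 = Z,  H_2 = 0,  H_3 = 0.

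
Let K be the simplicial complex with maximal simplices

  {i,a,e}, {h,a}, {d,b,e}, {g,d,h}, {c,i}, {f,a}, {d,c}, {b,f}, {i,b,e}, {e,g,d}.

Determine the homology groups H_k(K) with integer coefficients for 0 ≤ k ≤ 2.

K has 9 vertices, 16 edges, 5 triangles.
rank ∂_0 = 0, rank ∂_1 = 8 ⇒ b_0 = 9 − 0 − 8 = 1; all invariant factors of ∂_1 are 1 so no torsion. So H_0 ≅ Z.
rank ∂_1 = 8, rank ∂_2 = 5 ⇒ b_1 = 16 − 8 − 5 = 3; all invariant factors of ∂_2 are 1 so no torsion. So H_1 ≅ Z^3.
rank ∂_2 = 5, rank ∂_3 = 0 ⇒ b_2 = 5 − 5 − 0 = 0. So H_2 ≅ 0.

H_0 ≅ Z,  H_1 ≅ Z^3,  H_2 = 0.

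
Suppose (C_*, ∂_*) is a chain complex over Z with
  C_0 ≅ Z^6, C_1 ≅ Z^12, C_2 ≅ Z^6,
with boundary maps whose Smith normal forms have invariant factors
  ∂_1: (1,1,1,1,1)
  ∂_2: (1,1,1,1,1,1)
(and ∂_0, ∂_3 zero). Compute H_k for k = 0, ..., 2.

H_0: b_0 = 6 − 0 − 5 = 1; torsion from ∂_1 factors > 1: none. So H_0 = Z.
H_1: b_1 = 12 − 5 − 6 = 1; torsion from ∂_2 factors > 1: none. So H_1 = Z.
H_2: b_2 = 6 − 6 − 0 = 0; torsion from ∂_3 factors > 1: none. So H_2 = 0.

H_0 = Z,  H_1 = Z,  H_2 = 0.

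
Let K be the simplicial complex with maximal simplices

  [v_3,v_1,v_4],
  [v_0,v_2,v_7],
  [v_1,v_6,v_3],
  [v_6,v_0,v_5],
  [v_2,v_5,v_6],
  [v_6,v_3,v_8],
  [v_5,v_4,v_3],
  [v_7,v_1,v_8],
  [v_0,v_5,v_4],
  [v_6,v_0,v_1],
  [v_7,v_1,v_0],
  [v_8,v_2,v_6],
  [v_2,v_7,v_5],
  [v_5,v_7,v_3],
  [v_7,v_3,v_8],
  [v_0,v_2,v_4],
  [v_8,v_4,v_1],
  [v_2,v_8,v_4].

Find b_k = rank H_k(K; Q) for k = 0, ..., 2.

Order the vertices as v_0 < v_1 < v_2 < v_3 < v_4 < v_5 < v_6 < v_7 < v_8. Listing each simplex with vertices in this order, K has dimension 2 with simplices:

  0-simplices (9): [v_0], [v_1], [v_2], [v_3], [v_4], [v_5], [v_6], [v_7], [v_8]
  1-simplices (27): (27 of them)
  2-simplices (18): (18 of them)

giving chain groups C_0 ≅ Z^9, C_1 ≅ Z^27, C_2 ≅ Z^18.

Boundary ∂_1: C_1 → C_0 maps an edge to its endpoints' difference, ∂[p,q] = q − p. For instance
  ∂[v_5,v_6] = [v_6] − [v_5].
The 9×27 boundary matrix has rank 8 and Smith normal form diag(1,1,1,1,1,1,1,1).

∂_2: C_2 → C_1 maps a triangle to the signed sum of its edges. For instance
  ∂[v_3,v_5,v_7] = [v_5,v_7] − [v_3,v_7] + [v_3,v_5],
  ∂[v_1,v_4,v_8] = [v_4,v_8] − [v_1,v_8] + [v_1,v_4].
This gives a 27×18 integer matrix of rank 18; reducing to Smith normal form yields diagonal entries (1,1,1,1,1,1,1,1,1,1,1,1,1,1,1,1,1,2).

From H_k ≅ ker(∂_k) / im(∂_{k+1}) we obtain:

  H_0: rank C_0 − rank ∂_1 = 9 − 8 = 1, and the invariant factors of ∂_1 are all 1, so H_0 ≅ Z.
  H_1: rank ker ∂_1 − rank ∂_2 = (27 − 8) − 18 = 1, and ∂_2 has invariant factor 2 > 1, so H_1 ≅ Z ⊕ Z/2.
  H_2: rank ker ∂_2 − rank ∂_3 = (18 − 18) − 0 = 0, and there is no ∂_3, so H_2 ≅ 0.

(K is a triangulation of the Klein bottle.)

Hence the Betti numbers are b_0 = 1, b_1 = 1, b_2 = 0.

b_0 = 1, b_1 = 1, b_2 = 0.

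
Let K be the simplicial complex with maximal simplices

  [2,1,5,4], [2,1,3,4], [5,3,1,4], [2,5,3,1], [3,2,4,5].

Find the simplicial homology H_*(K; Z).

Fix the vertex order 1 < 2 < 3 < 4 < 5 and write every simplex with vertices in increasing order. Then dim K = 3 and the simplices of K are:

  0-simplices (5): [1], [2], [3], [4], [5]
  1-simplices (10): [1,2], [1,3], [1,4], [1,5], [2,3], [2,4], [2,5], [3,4], [3,5], [4,5]
  2-simplices (10): [1,2,3], [1,2,4], [1,2,5], [1,3,4], [1,3,5], [1,4,5], [2,3,4], [2,3,5], [2,4,5], [3,4,5]
  3-simplices (5): [1,2,3,4], [1,2,3,5], [1,2,4,5], [1,3,4,5], [2,3,4,5]

giving chain groups C_0 ≅ Z^5, C_1 ≅ Z^10, C_2 ≅ Z^10, C_3 ≅ Z^5.

∂_1: C_1 → C_0 sends each edge [p,q] (with p < q) to q − p.
This gives a 5×10 integer matrix of rank 4; reducing to Smith normal form yields diagonal entries (1,1,1,1).

∂_2: C_2 → C_1 acts by ∂[p,q,r] = [q,r] − [p,r] + [p,q]. For instance
  ∂[1,2,3] = [2,3] − [1,3] + [1,2],
  ∂[2,4,5] = [4,5] − [2,5] + [2,4].
This gives a 10×10 integer matrix of rank 6; reducing to Smith normal form yields diagonal entries (1,1,1,1,1,1).

The boundary map ∂_3: C_3 → C_2 sends each 3-simplex σ to the alternating sum Σ_i (−1)^i (σ with its i-th vertex removed). For instance
  ∂[2,3,4,5] = [3,4,5] − [2,4,5] + [2,3,5] − [2,3,4],
  ∂[1,2,4,5] = [2,4,5] − [1,4,5] + [1,2,5] − [1,2,4].
The resulting 10×5 matrix has rank 4, and its Smith normal form has invariant factors (1,1,1,1).

Reading off H_k = ker ∂_k / im ∂_{k+1}:

  H_0: rank C_0 − rank ∂_1 = 5 − 4 = 1, and the invariant factors of ∂_1 are all 1, so H_0 ≅ Z.
  H_1: rank ker ∂_1 − rank ∂_2 = (10 − 4) − 6 = 0, and the invariant factors of ∂_2 are all 1, so H_1 ≅ 0.
  H_2: rank ker ∂_2 − rank ∂_3 = (10 − 6) − 4 = 0, and the invariant factors of ∂_3 are all 1, so H_2 ≅ 0.
  H_3: rank ker ∂_3 − rank ∂_4 = (5 − 4) − 0 = 1, and there is no ∂_4, so H_3 ≅ Z.

H_0 = Z,  H_1 = 0,  H_2 = 0,  H_3 = Z.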